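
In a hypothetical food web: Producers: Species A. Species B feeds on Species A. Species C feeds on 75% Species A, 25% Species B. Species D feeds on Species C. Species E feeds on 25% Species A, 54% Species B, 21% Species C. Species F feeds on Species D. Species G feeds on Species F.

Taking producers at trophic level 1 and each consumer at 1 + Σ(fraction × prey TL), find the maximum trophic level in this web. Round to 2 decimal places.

Species B: 1 + 1 = 2
Species C: 1 + (0.75×1 + 0.25×2) = 2.25
Species D: 1 + 2.25 = 3.25
Species E: 1 + (0.25×1 + 0.54×2 + 0.21×2.25) = 2.8025
Species F: 1 + 3.25 = 4.25
Species G: 1 + 4.25 = 5.25

5.25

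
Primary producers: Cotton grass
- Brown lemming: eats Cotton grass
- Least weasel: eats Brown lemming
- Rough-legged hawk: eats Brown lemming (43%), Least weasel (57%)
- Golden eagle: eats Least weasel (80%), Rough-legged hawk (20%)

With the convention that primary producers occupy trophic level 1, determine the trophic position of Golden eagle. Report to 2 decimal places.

Brown lemming: 1 + 1 = 2
Least weasel: 1 + 2 = 3
Rough-legged hawk: 1 + (0.43×2 + 0.57×3) = 3.57
Golden eagle: 1 + (0.8×3 + 0.2×3.57) = 4.114

4.11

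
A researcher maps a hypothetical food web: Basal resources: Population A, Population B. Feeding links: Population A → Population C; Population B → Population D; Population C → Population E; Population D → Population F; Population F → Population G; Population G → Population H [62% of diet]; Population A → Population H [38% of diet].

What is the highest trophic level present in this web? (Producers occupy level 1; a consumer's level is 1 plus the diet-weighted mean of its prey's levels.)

Population C: 1 + 1 = 2
Population D: 1 + 1 = 2
Population E: 1 + 2 = 3
Population F: 1 + 2 = 3
Population G: 1 + 3 = 4
Population H: 1 + (0.62×4 + 0.38×1) = 3.86

4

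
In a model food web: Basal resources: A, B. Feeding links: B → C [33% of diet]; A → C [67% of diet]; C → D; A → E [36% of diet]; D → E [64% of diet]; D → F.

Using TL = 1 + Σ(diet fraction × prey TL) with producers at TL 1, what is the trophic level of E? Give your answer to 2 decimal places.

C: 1 + (0.33×1 + 0.67×1) = 2
D: 1 + 2 = 3
E: 1 + (0.36×1 + 0.64×3) = 3.28
F: 1 + 3 = 4

3.28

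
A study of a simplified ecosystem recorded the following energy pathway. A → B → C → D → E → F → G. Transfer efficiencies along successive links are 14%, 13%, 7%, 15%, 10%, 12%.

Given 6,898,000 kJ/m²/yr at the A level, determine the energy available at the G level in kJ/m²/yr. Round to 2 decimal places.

B: 6898000 × 0.14 = 965720 kJ/m²/yr
C: 965720 × 0.13 = 125543.6 kJ/m²/yr
D: 125543.6 × 0.07 = 8788.052 kJ/m²/yr
E: 8788.052 × 0.15 = 1318.2078 kJ/m²/yr
F: 1318.2078 × 0.1 = 131.82078 kJ/m²/yr
G: 131.82078 × 0.12 = 15.8184936 kJ/m²/yr

15.82 kJ/m²/yr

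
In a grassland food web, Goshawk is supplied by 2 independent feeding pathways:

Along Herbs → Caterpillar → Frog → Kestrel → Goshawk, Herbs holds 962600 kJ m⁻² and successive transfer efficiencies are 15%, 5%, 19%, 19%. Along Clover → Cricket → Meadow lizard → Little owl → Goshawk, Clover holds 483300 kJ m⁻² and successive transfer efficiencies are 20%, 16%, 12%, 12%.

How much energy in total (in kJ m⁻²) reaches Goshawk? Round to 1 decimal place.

Via Herbs: 962600 × 0.15 × 0.05 × 0.19 × 0.19 = 260.62395 kJ m⁻²
Via Clover: 483300 × 0.2 × 0.16 × 0.12 × 0.12 = 222.70464 kJ m⁻²
Total at Goshawk: 260.62395 + 222.70464 = 483.32859 kJ m⁻²

483.3 kJ m⁻²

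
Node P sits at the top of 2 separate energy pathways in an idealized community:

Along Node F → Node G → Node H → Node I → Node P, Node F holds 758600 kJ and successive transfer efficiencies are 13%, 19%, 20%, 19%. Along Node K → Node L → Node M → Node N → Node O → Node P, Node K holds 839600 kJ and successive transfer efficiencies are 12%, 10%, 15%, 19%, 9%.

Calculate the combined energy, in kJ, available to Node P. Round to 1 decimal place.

Via Node F: 758600 × 0.13 × 0.19 × 0.2 × 0.19 = 712.02196 kJ
Via Node K: 839600 × 0.12 × 0.1 × 0.15 × 0.19 × 0.09 = 25.842888 kJ
Total at Node P: 712.02196 + 25.842888 = 737.864848 kJ

737.9 kJ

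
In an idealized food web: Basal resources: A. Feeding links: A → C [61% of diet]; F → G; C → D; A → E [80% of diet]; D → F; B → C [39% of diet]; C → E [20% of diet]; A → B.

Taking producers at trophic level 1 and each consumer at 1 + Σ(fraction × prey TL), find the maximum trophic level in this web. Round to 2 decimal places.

B: 1 + 1 = 2
C: 1 + (0.61×1 + 0.39×2) = 2.39
D: 1 + 2.39 = 3.39
E: 1 + (0.8×1 + 0.2×2.39) = 2.278
F: 1 + 3.39 = 4.39
G: 1 + 4.39 = 5.39

5.39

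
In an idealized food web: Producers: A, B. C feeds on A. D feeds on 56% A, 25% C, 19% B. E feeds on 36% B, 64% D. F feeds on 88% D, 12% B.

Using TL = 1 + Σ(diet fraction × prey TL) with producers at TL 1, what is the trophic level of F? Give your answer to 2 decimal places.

C: 1 + 1 = 2
D: 1 + (0.56×1 + 0.25×2 + 0.19×1) = 2.25
E: 1 + (0.36×1 + 0.64×2.25) = 2.8
F: 1 + (0.88×2.25 + 0.12×1) = 3.1

3.10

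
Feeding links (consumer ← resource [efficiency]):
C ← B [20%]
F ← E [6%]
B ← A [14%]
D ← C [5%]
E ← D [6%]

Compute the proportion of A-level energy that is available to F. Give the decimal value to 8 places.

Product of link efficiencies: 0.14 × 0.2 × 0.05 × 0.06 × 0.06 = 0.00000504

0.00000504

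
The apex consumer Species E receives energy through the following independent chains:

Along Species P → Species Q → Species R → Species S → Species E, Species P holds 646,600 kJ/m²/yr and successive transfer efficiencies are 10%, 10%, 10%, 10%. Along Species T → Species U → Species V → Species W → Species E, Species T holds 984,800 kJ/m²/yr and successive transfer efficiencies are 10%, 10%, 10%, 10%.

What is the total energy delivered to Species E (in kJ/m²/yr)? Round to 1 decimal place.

Via Species P: 646600 × 0.1 × 0.1 × 0.1 × 0.1 = 64.66 kJ/m²/yr
Via Species T: 984800 × 0.1 × 0.1 × 0.1 × 0.1 = 98.48 kJ/m²/yr
Total at Species E: 64.66 + 98.48 = 163.14 kJ/m²/yr

163.1 kJ/m²/yr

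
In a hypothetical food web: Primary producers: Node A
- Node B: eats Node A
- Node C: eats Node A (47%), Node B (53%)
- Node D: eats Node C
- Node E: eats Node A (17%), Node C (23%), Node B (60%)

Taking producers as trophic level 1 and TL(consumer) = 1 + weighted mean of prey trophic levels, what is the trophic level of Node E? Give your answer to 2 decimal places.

2.95

Node B: 1 + 1 = 2
Node C: 1 + (0.47×1 + 0.53×2) = 2.53
Node D: 1 + 2.53 = 3.53
Node E: 1 + (0.17×1 + 0.23×2.53 + 0.6×2) = 2.9519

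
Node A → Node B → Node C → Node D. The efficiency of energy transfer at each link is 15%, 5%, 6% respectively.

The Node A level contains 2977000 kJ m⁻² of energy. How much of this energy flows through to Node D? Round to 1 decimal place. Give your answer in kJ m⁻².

1339.7 kJ m⁻²

Node B: 2977000 × 0.15 = 446550 kJ m⁻²
Node C: 446550 × 0.05 = 22327.5 kJ m⁻²
Node D: 22327.5 × 0.06 = 1339.65 kJ m⁻²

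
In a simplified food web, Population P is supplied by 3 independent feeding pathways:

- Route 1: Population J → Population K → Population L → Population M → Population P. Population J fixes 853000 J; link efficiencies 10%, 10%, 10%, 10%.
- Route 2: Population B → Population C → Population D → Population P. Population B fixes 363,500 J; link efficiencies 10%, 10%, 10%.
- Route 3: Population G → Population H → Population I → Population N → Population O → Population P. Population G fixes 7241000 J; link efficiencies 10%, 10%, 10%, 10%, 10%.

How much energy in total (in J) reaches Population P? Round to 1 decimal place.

Route 1: 853000 × 0.1 × 0.1 × 0.1 × 0.1 = 85.3 J
Route 2: 363500 × 0.1 × 0.1 × 0.1 = 363.5 J
Route 3: 7241000 × 0.1 × 0.1 × 0.1 × 0.1 × 0.1 = 72.41 J
Total at Population P: 85.3 + 363.5 + 72.41 = 521.21 J

521.2 J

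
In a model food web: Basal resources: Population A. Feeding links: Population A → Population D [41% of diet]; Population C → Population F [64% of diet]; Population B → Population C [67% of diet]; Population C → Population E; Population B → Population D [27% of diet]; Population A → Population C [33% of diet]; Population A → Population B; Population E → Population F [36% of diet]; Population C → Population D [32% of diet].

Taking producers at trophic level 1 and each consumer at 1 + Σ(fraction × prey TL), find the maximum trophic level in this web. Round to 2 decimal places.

Population B: 1 + 1 = 2
Population C: 1 + (0.67×2 + 0.33×1) = 2.67
Population D: 1 + (0.41×1 + 0.32×2.67 + 0.27×2) = 2.8044
Population E: 1 + 2.67 = 3.67
Population F: 1 + (0.36×3.67 + 0.64×2.67) = 4.03

4.03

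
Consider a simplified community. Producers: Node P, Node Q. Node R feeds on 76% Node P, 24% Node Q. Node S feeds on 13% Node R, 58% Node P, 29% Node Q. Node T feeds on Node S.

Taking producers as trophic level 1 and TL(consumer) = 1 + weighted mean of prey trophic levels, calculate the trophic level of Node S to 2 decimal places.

2.13

Node R: 1 + (0.76×1 + 0.24×1) = 2
Node S: 1 + (0.13×2 + 0.58×1 + 0.29×1) = 2.13
Node T: 1 + 2.13 = 3.13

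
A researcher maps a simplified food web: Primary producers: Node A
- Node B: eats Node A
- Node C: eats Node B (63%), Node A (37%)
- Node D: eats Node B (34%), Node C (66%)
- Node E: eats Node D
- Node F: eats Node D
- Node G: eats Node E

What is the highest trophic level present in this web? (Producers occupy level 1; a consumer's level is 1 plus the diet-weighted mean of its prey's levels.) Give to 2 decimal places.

5.42

Node B: 1 + 1 = 2
Node C: 1 + (0.63×2 + 0.37×1) = 2.63
Node D: 1 + (0.34×2 + 0.66×2.63) = 3.4158
Node E: 1 + 3.4158 = 4.4158
Node F: 1 + 3.4158 = 4.4158
Node G: 1 + 4.4158 = 5.4158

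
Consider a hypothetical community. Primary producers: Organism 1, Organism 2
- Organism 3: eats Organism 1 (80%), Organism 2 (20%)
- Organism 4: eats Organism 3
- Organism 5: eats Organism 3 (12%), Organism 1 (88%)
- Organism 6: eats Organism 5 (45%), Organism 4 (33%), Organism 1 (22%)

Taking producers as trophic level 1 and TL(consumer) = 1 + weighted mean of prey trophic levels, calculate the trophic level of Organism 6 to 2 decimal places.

Organism 3: 1 + (0.8×1 + 0.2×1) = 2
Organism 4: 1 + 2 = 3
Organism 5: 1 + (0.12×2 + 0.88×1) = 2.12
Organism 6: 1 + (0.45×2.12 + 0.33×3 + 0.22×1) = 3.164

3.16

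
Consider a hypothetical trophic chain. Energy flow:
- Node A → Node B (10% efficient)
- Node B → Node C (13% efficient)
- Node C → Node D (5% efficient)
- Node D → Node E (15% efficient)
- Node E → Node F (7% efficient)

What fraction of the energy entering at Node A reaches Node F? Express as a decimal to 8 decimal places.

Product of link efficiencies: 0.1 × 0.13 × 0.05 × 0.15 × 0.07 = 0.000006825

0.00000683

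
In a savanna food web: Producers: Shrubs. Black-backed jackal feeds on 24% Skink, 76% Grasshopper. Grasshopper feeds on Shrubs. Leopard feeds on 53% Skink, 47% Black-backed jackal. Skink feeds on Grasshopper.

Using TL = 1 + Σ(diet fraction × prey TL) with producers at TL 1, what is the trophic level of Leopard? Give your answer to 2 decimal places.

Grasshopper: 1 + 1 = 2
Skink: 1 + 2 = 3
Black-backed jackal: 1 + (0.24×3 + 0.76×2) = 3.24
Leopard: 1 + (0.53×3 + 0.47×3.24) = 4.1128

4.11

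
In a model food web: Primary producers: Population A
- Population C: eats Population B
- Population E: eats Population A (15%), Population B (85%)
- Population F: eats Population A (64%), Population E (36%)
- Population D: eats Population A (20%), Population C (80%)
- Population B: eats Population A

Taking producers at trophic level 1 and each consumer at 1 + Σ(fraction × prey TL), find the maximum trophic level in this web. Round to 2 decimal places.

Population B: 1 + 1 = 2
Population C: 1 + 2 = 3
Population D: 1 + (0.2×1 + 0.8×3) = 3.6
Population E: 1 + (0.15×1 + 0.85×2) = 2.85
Population F: 1 + (0.64×1 + 0.36×2.85) = 2.666

3.60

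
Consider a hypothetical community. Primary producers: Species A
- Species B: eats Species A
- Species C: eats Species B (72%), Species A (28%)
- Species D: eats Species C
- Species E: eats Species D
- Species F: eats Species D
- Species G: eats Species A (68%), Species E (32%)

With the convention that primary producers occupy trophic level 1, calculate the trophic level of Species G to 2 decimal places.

Species B: 1 + 1 = 2
Species C: 1 + (0.72×2 + 0.28×1) = 2.72
Species D: 1 + 2.72 = 3.72
Species E: 1 + 3.72 = 4.72
Species F: 1 + 3.72 = 4.72
Species G: 1 + (0.68×1 + 0.32×4.72) = 3.1904

3.19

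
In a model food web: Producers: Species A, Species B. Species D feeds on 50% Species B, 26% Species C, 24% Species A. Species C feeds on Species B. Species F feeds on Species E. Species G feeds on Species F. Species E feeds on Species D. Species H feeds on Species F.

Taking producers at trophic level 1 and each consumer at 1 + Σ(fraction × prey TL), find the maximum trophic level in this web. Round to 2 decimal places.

5.26

Species C: 1 + 1 = 2
Species D: 1 + (0.5×1 + 0.26×2 + 0.24×1) = 2.26
Species E: 1 + 2.26 = 3.26
Species F: 1 + 3.26 = 4.26
Species G: 1 + 4.26 = 5.26
Species H: 1 + 4.26 = 5.26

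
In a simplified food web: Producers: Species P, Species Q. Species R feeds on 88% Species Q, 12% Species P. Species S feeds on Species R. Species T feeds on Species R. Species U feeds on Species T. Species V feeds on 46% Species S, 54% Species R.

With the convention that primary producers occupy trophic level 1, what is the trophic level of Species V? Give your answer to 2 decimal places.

3.46

Species R: 1 + (0.88×1 + 0.12×1) = 2
Species S: 1 + 2 = 3
Species T: 1 + 2 = 3
Species U: 1 + 3 = 4
Species V: 1 + (0.46×3 + 0.54×2) = 3.46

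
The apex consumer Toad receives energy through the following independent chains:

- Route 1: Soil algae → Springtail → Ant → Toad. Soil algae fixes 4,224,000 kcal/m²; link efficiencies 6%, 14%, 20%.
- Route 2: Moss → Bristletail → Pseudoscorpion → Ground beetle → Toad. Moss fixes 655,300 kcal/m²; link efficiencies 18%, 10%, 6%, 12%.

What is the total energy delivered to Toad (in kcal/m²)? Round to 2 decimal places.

Route 1: 4224000 × 0.06 × 0.14 × 0.2 = 7096.32 kcal/m²
Route 2: 655300 × 0.18 × 0.1 × 0.06 × 0.12 = 84.92688 kcal/m²
Total at Toad: 7096.32 + 84.92688 = 7181.24688 kcal/m²

7181.25 kcal/m²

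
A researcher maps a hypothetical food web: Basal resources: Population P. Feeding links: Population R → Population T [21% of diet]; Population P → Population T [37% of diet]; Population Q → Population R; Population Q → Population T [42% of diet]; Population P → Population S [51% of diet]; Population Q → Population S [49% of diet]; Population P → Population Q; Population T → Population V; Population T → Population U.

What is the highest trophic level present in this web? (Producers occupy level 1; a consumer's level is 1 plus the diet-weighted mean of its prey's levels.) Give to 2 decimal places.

Population Q: 1 + 1 = 2
Population R: 1 + 2 = 3
Population S: 1 + (0.49×2 + 0.51×1) = 2.49
Population T: 1 + (0.42×2 + 0.21×3 + 0.37×1) = 2.84
Population U: 1 + 2.84 = 3.84
Population V: 1 + 2.84 = 3.84

3.84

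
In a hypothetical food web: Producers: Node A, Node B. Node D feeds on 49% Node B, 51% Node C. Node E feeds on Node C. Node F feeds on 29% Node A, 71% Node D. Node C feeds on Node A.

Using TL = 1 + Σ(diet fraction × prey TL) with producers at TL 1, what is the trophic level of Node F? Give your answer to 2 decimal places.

3.07

Node C: 1 + 1 = 2
Node D: 1 + (0.49×1 + 0.51×2) = 2.51
Node E: 1 + 2 = 3
Node F: 1 + (0.29×1 + 0.71×2.51) = 3.0721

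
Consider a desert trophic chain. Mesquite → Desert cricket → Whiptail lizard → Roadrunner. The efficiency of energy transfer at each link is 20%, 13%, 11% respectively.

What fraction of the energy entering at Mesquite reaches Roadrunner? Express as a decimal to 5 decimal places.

0.00286

Product of link efficiencies: 0.2 × 0.13 × 0.11 = 0.00286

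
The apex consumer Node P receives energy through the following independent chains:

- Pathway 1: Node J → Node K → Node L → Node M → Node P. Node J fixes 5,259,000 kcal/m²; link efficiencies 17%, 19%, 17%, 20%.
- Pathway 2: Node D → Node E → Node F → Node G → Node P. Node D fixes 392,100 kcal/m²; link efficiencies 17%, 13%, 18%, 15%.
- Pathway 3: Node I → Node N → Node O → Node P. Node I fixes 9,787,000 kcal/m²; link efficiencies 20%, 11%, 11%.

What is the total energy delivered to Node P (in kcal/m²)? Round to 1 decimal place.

29693.9 kcal/m²

Pathway 1: 5259000 × 0.17 × 0.19 × 0.17 × 0.2 = 5775.4338 kcal/m²
Pathway 2: 392100 × 0.17 × 0.13 × 0.18 × 0.15 = 233.96607 kcal/m²
Pathway 3: 9787000 × 0.2 × 0.11 × 0.11 = 23684.54 kcal/m²
Total at Node P: 5775.4338 + 233.96607 + 23684.54 = 29693.93987 kcal/m²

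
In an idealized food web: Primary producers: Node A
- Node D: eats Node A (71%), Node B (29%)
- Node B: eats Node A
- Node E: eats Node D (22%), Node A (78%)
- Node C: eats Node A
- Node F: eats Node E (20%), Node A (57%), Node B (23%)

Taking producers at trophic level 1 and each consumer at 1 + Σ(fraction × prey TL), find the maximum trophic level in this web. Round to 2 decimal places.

Node B: 1 + 1 = 2
Node C: 1 + 1 = 2
Node D: 1 + (0.71×1 + 0.29×2) = 2.29
Node E: 1 + (0.22×2.29 + 0.78×1) = 2.2838
Node F: 1 + (0.2×2.2838 + 0.57×1 + 0.23×2) = 2.48676

2.49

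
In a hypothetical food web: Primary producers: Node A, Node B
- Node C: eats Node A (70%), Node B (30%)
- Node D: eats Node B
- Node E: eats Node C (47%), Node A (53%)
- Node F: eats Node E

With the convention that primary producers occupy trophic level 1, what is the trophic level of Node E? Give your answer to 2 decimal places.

2.47

Node C: 1 + (0.7×1 + 0.3×1) = 2
Node D: 1 + 1 = 2
Node E: 1 + (0.47×2 + 0.53×1) = 2.47
Node F: 1 + 2.47 = 3.47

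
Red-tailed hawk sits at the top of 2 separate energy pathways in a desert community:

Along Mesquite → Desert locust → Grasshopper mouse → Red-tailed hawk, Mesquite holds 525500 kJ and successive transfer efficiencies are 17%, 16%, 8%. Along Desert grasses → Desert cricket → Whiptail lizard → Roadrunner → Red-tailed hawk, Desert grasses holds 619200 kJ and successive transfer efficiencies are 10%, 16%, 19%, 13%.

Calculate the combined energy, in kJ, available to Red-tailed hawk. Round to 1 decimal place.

Via Mesquite: 525500 × 0.17 × 0.16 × 0.08 = 1143.488 kJ
Via Desert grasses: 619200 × 0.1 × 0.16 × 0.19 × 0.13 = 244.70784 kJ
Total at Red-tailed hawk: 1143.488 + 244.70784 = 1388.19584 kJ

1388.2 kJ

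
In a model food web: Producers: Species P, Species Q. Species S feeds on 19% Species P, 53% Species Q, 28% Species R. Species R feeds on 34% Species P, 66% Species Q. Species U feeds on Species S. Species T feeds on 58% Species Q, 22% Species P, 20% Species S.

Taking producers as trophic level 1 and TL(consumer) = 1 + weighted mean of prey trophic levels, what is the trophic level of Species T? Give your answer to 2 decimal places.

Species R: 1 + (0.34×1 + 0.66×1) = 2
Species S: 1 + (0.19×1 + 0.53×1 + 0.28×2) = 2.28
Species T: 1 + (0.58×1 + 0.22×1 + 0.2×2.28) = 2.256
Species U: 1 + 2.28 = 3.28

2.26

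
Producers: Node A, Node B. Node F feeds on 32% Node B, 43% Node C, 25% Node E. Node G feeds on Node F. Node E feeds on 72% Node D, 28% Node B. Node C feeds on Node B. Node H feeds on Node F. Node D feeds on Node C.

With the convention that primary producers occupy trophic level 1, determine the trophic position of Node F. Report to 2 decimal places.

3.04

Node C: 1 + 1 = 2
Node D: 1 + 2 = 3
Node E: 1 + (0.72×3 + 0.28×1) = 3.44
Node F: 1 + (0.32×1 + 0.43×2 + 0.25×3.44) = 3.04
Node G: 1 + 3.04 = 4.04
Node H: 1 + 3.04 = 4.04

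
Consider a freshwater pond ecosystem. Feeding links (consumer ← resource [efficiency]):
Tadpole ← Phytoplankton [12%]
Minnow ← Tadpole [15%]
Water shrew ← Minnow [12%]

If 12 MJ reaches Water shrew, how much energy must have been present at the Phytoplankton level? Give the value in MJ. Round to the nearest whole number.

5556 MJ

Cumulative transfer efficiency: 0.12 × 0.15 × 0.12 = 0.00216
Phytoplankton energy = 12 / 0.00216 = 5556 MJ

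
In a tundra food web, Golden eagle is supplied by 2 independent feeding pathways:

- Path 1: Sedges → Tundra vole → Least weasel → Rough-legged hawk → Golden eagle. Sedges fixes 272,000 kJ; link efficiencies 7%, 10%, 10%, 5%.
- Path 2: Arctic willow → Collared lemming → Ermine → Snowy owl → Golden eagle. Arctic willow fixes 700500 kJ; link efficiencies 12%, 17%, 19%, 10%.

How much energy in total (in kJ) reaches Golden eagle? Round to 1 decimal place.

281.0 kJ

Path 1: 272000 × 0.07 × 0.1 × 0.1 × 0.05 = 9.52 kJ
Path 2: 700500 × 0.12 × 0.17 × 0.19 × 0.1 = 271.5138 kJ
Total at Golden eagle: 9.52 + 271.5138 = 281.0338 kJ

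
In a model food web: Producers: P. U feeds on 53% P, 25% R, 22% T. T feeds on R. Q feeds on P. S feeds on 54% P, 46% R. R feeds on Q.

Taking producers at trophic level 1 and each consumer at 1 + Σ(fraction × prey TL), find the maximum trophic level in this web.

4

Q: 1 + 1 = 2
R: 1 + 2 = 3
S: 1 + (0.54×1 + 0.46×3) = 2.92
T: 1 + 3 = 4
U: 1 + (0.53×1 + 0.25×3 + 0.22×4) = 3.16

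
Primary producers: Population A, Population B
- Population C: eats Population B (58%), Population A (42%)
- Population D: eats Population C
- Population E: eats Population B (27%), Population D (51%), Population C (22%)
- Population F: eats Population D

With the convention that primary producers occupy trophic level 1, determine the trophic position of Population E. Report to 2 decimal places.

3.24

Population C: 1 + (0.58×1 + 0.42×1) = 2
Population D: 1 + 2 = 3
Population E: 1 + (0.27×1 + 0.51×3 + 0.22×2) = 3.24
Population F: 1 + 3 = 4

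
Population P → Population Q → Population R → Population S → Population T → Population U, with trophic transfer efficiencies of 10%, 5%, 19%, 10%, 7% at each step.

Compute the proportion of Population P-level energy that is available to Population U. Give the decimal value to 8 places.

0.00000665

Product of link efficiencies: 0.1 × 0.05 × 0.19 × 0.1 × 0.07 = 0.00000665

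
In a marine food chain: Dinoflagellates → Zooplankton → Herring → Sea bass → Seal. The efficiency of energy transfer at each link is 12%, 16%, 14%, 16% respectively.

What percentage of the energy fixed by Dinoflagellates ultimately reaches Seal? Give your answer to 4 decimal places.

Product of link efficiencies: 0.12 × 0.16 × 0.14 × 0.16 = 0.00043008
As a percentage: 0.00043008 × 100 = 0.0430%

0.0430%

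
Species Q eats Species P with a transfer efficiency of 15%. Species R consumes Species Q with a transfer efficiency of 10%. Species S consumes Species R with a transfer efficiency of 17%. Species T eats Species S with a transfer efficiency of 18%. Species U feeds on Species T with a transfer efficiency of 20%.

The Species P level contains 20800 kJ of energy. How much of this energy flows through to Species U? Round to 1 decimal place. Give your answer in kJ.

1.9 kJ

Species Q: 20800 × 0.15 = 3120 kJ
Species R: 3120 × 0.1 = 312 kJ
Species S: 312 × 0.17 = 53.04 kJ
Species T: 53.04 × 0.18 = 9.5472 kJ
Species U: 9.5472 × 0.2 = 1.90944 kJ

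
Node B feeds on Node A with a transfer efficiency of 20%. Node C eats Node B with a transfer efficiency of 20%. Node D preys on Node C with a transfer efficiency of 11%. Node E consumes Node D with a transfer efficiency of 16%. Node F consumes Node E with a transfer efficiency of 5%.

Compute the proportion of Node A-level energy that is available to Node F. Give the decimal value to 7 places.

0.0000352

Product of link efficiencies: 0.2 × 0.2 × 0.11 × 0.16 × 0.05 = 0.0000352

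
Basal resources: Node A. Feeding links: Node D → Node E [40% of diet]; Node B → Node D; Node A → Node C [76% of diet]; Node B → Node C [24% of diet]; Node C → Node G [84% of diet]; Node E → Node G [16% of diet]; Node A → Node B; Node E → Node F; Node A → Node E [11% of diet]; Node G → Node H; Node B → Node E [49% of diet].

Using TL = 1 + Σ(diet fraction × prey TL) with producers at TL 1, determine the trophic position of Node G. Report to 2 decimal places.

Node B: 1 + 1 = 2
Node C: 1 + (0.76×1 + 0.24×2) = 2.24
Node D: 1 + 2 = 3
Node E: 1 + (0.4×3 + 0.49×2 + 0.11×1) = 3.29
Node F: 1 + 3.29 = 4.29
Node G: 1 + (0.84×2.24 + 0.16×3.29) = 3.408
Node H: 1 + 3.408 = 4.408

3.41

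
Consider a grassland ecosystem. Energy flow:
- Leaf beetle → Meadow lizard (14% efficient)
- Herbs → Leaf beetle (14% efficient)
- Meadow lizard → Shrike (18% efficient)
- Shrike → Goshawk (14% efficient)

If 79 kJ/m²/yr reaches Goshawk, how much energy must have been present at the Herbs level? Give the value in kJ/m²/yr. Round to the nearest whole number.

159945 kJ/m²/yr

Cumulative transfer efficiency: 0.14 × 0.14 × 0.18 × 0.14 = 0.00049392
Herbs energy = 79 / 0.00049392 = 159945 kJ/m²/yr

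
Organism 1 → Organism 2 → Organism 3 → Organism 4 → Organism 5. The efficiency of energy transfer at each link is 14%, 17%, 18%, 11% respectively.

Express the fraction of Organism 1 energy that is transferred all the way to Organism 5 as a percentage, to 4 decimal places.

Product of link efficiencies: 0.14 × 0.17 × 0.18 × 0.11 = 0.00047124
As a percentage: 0.00047124 × 100 = 0.0471%

0.0471%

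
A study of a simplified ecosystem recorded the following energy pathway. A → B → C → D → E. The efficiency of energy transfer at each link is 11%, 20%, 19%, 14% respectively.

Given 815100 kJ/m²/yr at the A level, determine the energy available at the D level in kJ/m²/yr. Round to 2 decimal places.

3407.12 kJ/m²/yr

B: 815100 × 0.11 = 89661 kJ/m²/yr
C: 89661 × 0.2 = 17932.2 kJ/m²/yr
D: 17932.2 × 0.19 = 3407.118 kJ/m²/yr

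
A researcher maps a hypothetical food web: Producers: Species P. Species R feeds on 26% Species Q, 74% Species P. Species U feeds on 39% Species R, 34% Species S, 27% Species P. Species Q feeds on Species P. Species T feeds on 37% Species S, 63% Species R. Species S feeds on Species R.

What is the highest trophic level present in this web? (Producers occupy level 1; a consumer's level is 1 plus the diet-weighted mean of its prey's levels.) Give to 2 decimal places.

3.63

Species Q: 1 + 1 = 2
Species R: 1 + (0.26×2 + 0.74×1) = 2.26
Species S: 1 + 2.26 = 3.26
Species T: 1 + (0.37×3.26 + 0.63×2.26) = 3.63
Species U: 1 + (0.39×2.26 + 0.34×3.26 + 0.27×1) = 3.2598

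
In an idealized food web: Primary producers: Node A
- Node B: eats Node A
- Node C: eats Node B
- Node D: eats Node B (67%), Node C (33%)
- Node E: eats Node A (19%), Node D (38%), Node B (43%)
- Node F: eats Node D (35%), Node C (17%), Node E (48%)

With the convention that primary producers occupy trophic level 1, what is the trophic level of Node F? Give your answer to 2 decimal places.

4.27

Node B: 1 + 1 = 2
Node C: 1 + 2 = 3
Node D: 1 + (0.67×2 + 0.33×3) = 3.33
Node E: 1 + (0.19×1 + 0.38×3.33 + 0.43×2) = 3.3154
Node F: 1 + (0.35×3.33 + 0.17×3 + 0.48×3.3154) = 4.266892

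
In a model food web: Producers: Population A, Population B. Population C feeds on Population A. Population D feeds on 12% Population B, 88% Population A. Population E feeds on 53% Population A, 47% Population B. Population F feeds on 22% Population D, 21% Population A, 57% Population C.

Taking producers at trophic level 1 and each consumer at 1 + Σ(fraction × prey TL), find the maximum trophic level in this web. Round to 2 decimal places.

2.79

Population C: 1 + 1 = 2
Population D: 1 + (0.12×1 + 0.88×1) = 2
Population E: 1 + (0.53×1 + 0.47×1) = 2
Population F: 1 + (0.22×2 + 0.21×1 + 0.57×2) = 2.79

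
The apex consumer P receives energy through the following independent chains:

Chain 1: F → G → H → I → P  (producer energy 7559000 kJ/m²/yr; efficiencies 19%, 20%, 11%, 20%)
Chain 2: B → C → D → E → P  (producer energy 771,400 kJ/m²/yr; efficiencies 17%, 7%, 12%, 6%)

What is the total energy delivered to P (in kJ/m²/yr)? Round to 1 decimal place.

6385.4 kJ/m²/yr

Chain 1: 7559000 × 0.19 × 0.2 × 0.11 × 0.2 = 6319.324 kJ/m²/yr
Chain 2: 771400 × 0.17 × 0.07 × 0.12 × 0.06 = 66.093552 kJ/m²/yr
Total at P: 6319.324 + 66.093552 = 6385.417552 kJ/m²/yr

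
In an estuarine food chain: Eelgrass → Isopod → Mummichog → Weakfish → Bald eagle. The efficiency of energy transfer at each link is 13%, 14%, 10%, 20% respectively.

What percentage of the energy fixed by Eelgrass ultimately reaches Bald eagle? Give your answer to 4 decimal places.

0.0364%

Product of link efficiencies: 0.13 × 0.14 × 0.1 × 0.2 = 0.000364
As a percentage: 0.000364 × 100 = 0.0364%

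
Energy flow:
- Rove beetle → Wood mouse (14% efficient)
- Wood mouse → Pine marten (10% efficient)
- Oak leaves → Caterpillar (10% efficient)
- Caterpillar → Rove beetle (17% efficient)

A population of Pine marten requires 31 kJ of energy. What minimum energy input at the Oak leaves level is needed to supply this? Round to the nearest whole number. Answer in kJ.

130252 kJ

Cumulative transfer efficiency: 0.1 × 0.17 × 0.14 × 0.1 = 0.000238
Oak leaves energy = 31 / 0.000238 = 130252 kJ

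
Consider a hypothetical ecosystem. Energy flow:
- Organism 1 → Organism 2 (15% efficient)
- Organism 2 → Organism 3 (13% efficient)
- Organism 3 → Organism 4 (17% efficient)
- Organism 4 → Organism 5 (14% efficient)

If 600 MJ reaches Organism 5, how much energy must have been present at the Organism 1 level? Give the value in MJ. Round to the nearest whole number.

Cumulative transfer efficiency: 0.15 × 0.13 × 0.17 × 0.14 = 0.0004641
Organism 1 energy = 600 / 0.0004641 = 1292825 MJ

1292825 MJ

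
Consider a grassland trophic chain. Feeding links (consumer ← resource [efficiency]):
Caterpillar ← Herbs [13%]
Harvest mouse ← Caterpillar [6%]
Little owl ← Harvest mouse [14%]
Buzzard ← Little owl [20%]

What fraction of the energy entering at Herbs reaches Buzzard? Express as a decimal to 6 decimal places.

0.000218

Product of link efficiencies: 0.13 × 0.06 × 0.14 × 0.2 = 0.0002184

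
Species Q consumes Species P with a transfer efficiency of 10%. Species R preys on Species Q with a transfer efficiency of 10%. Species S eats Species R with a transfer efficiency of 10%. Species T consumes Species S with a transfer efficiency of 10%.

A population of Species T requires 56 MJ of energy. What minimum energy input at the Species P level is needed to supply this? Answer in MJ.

Cumulative transfer efficiency: 0.1 × 0.1 × 0.1 × 0.1 = 0.0001
Species P energy = 56 / 0.0001 = 560000 MJ

560000 MJ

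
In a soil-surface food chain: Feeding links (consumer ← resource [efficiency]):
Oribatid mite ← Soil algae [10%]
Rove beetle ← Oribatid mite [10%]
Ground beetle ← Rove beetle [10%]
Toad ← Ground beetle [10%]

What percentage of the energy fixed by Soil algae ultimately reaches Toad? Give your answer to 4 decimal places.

0.0100%

Product of link efficiencies: 0.1 × 0.1 × 0.1 × 0.1 = 0.0001
As a percentage: 0.0001 × 100 = 0.0100%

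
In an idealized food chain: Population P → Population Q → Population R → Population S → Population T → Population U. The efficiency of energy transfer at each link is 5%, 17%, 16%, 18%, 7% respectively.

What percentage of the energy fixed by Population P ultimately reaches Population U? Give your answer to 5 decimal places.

Product of link efficiencies: 0.05 × 0.17 × 0.16 × 0.18 × 0.07 = 0.000017136
As a percentage: 0.000017136 × 100 = 0.00171%

0.00171%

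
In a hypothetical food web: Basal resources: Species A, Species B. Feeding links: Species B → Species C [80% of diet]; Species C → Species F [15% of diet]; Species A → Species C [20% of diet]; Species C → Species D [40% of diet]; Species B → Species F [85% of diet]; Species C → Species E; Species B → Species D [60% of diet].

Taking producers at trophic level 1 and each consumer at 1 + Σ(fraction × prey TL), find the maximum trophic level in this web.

Species C: 1 + (0.8×1 + 0.2×1) = 2
Species D: 1 + (0.6×1 + 0.4×2) = 2.4
Species E: 1 + 2 = 3
Species F: 1 + (0.15×2 + 0.85×1) = 2.15

3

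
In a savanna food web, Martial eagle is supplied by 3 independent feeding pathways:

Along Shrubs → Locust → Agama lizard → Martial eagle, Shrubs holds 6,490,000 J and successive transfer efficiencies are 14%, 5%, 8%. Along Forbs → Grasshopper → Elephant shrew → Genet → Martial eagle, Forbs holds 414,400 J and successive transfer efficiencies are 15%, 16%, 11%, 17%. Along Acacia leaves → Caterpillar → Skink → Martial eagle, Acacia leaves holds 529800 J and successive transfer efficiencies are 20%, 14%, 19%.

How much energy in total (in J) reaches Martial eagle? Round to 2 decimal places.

6638.92 J

Via Shrubs: 6490000 × 0.14 × 0.05 × 0.08 = 3634.4 J
Via Forbs: 414400 × 0.15 × 0.16 × 0.11 × 0.17 = 185.98272 J
Via Acacia leaves: 529800 × 0.2 × 0.14 × 0.19 = 2818.536 J
Total at Martial eagle: 3634.4 + 185.98272 + 2818.536 = 6638.91872 J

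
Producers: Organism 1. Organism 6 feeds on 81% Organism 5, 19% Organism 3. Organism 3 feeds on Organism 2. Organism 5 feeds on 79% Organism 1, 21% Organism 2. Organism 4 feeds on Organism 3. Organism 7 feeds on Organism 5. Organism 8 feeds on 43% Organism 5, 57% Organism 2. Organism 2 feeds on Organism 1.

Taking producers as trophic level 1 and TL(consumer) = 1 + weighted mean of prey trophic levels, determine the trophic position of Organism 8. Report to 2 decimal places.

3.09

Organism 2: 1 + 1 = 2
Organism 3: 1 + 2 = 3
Organism 4: 1 + 3 = 4
Organism 5: 1 + (0.79×1 + 0.21×2) = 2.21
Organism 6: 1 + (0.81×2.21 + 0.19×3) = 3.3601
Organism 7: 1 + 2.21 = 3.21
Organism 8: 1 + (0.43×2.21 + 0.57×2) = 3.0903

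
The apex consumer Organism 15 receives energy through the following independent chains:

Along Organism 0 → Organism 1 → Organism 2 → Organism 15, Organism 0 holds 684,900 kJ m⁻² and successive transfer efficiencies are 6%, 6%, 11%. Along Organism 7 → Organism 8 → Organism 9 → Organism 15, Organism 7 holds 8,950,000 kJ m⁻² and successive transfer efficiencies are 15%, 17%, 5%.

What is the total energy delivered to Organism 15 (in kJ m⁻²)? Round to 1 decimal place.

11682.5 kJ m⁻²

Via Organism 0: 684900 × 0.06 × 0.06 × 0.11 = 271.2204 kJ m⁻²
Via Organism 7: 8950000 × 0.15 × 0.17 × 0.05 = 11411.25 kJ m⁻²
Total at Organism 15: 271.2204 + 11411.25 = 11682.4704 kJ m⁻²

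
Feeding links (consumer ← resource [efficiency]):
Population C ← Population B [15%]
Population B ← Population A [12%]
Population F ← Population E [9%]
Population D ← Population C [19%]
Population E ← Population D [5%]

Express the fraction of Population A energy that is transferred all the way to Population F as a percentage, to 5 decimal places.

0.00154%

Product of link efficiencies: 0.12 × 0.15 × 0.19 × 0.05 × 0.09 = 0.00001539
As a percentage: 0.00001539 × 100 = 0.00154%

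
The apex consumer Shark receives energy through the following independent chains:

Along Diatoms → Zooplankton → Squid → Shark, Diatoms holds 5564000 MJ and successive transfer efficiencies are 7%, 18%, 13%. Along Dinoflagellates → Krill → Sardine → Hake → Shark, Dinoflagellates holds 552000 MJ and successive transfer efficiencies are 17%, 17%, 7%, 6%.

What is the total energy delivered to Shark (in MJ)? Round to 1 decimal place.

Via Diatoms: 5564000 × 0.07 × 0.18 × 0.13 = 9113.832 MJ
Via Dinoflagellates: 552000 × 0.17 × 0.17 × 0.07 × 0.06 = 67.00176 MJ
Total at Shark: 9113.832 + 67.00176 = 9180.83376 MJ

9180.8 MJ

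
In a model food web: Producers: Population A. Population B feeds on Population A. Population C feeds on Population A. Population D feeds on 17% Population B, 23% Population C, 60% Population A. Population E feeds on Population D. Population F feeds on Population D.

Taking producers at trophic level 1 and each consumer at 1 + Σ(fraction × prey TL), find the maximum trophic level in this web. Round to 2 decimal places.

Population B: 1 + 1 = 2
Population C: 1 + 1 = 2
Population D: 1 + (0.17×2 + 0.23×2 + 0.6×1) = 2.4
Population E: 1 + 2.4 = 3.4
Population F: 1 + 2.4 = 3.4

3.40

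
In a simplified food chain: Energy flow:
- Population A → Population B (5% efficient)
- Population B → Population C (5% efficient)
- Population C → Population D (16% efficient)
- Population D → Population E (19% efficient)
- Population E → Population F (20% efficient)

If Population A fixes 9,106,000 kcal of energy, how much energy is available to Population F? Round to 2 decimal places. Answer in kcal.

Population B: 9106000 × 0.05 = 455300 kcal
Population C: 455300 × 0.05 = 22765 kcal
Population D: 22765 × 0.16 = 3642.4 kcal
Population E: 3642.4 × 0.19 = 692.056 kcal
Population F: 692.056 × 0.2 = 138.4112 kcal

138.41 kcal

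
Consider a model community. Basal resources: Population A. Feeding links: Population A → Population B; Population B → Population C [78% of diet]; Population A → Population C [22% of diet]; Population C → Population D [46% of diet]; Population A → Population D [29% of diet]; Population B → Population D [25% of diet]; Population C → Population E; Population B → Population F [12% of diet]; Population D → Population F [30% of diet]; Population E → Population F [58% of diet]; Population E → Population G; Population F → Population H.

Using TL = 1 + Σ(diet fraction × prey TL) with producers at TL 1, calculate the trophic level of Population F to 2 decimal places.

4.35

Population B: 1 + 1 = 2
Population C: 1 + (0.78×2 + 0.22×1) = 2.78
Population D: 1 + (0.46×2.78 + 0.29×1 + 0.25×2) = 3.0688
Population E: 1 + 2.78 = 3.78
Population F: 1 + (0.12×2 + 0.3×3.0688 + 0.58×3.78) = 4.35304
Population G: 1 + 3.78 = 4.78
Population H: 1 + 4.35304 = 5.35304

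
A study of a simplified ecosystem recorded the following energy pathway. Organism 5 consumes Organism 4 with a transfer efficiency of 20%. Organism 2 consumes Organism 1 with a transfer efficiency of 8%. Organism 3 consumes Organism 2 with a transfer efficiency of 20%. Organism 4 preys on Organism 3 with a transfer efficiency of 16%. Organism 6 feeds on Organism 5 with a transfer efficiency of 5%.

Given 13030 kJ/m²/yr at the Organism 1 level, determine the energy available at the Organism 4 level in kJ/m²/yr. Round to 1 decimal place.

Organism 2: 13030 × 0.08 = 1042.4 kJ/m²/yr
Organism 3: 1042.4 × 0.2 = 208.48 kJ/m²/yr
Organism 4: 208.48 × 0.16 = 33.3568 kJ/m²/yr

33.4 kJ/m²/yr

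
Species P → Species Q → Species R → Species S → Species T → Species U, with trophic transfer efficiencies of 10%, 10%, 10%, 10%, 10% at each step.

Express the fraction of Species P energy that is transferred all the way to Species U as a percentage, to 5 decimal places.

Product of link efficiencies: 0.1 × 0.1 × 0.1 × 0.1 × 0.1 = 0.00001
As a percentage: 0.00001 × 100 = 0.00100%

0.00100%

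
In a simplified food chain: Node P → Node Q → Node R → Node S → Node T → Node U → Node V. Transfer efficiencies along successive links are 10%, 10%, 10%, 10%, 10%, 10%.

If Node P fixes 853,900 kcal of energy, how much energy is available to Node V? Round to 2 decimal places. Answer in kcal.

Node Q: 853900 × 0.1 = 85390 kcal
Node R: 85390 × 0.1 = 8539 kcal
Node S: 8539 × 0.1 = 853.9 kcal
Node T: 853.9 × 0.1 = 85.39 kcal
Node U: 85.39 × 0.1 = 8.539 kcal
Node V: 8.539 × 0.1 = 0.8539 kcal

0.85 kcal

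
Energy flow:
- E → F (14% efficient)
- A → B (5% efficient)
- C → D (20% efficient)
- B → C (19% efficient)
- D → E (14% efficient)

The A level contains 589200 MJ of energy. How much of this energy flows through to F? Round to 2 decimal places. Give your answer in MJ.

B: 589200 × 0.05 = 29460 MJ
C: 29460 × 0.19 = 5597.4 MJ
D: 5597.4 × 0.2 = 1119.48 MJ
E: 1119.48 × 0.14 = 156.7272 MJ
F: 156.7272 × 0.14 = 21.941808 MJ

21.94 MJ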